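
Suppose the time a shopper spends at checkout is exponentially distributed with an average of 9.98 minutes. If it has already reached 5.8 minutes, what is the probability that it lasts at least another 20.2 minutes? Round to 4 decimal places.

0.1321

The rate is λ = 1/9.98 = 0.1002 per minute.
By the memoryless property, P(X > 5.8+20.2 | X > 5.8) = P(X > 20.2).
P(X > 20.2) = e^(−2.024) ≈ 0.1321.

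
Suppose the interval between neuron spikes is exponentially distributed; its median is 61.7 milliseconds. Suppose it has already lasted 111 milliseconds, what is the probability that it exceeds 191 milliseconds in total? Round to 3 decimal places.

For an exponential, median = ln(2)/λ, so λ = ln 2 / 61.7 = 0.0112342 per millisecond.
P(X > s+t | X > s) = e^(−λ(s+t))/e^(−λs) = e^(−λt), independent of s = 111.
P(X > 80) = e^(−0.89873) ≈ 0.407.

0.407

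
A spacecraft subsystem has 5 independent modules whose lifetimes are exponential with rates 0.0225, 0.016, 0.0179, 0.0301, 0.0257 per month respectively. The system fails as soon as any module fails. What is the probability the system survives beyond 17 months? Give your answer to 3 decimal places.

0.148

The time to first failure is exponential with rate Σλ = 0.0225 + 0.016 + 0.0179 + 0.0301 + 0.0257 = 0.1122.
P(min > 17) = e^(−0.1122·17) = e^(−1.9074) ≈ 0.148.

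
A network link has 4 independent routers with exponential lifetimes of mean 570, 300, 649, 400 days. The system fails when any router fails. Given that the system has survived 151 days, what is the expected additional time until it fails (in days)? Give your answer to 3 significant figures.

110

First-failure rate Σλ = 1/570 + 1/300 + 1/649 + 1/400 = 0.00912855.
By memorylessness the expected residual is 1/Σλ = 109.546 days, regardless of the 151 already elapsed.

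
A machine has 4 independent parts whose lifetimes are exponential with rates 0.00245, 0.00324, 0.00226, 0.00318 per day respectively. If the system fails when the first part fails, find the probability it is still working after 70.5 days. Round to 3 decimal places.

The time to first failure is exponential with rate Σλ = 0.00245 + 0.00324 + 0.00226 + 0.00318 = 0.01113.
P(min > 70.5) = e^(−0.01113·70.5) = e^(−0.78466) ≈ 0.456.

0.456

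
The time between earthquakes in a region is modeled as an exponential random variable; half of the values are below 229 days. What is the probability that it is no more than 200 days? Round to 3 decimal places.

For an exponential, median = ln(2)/λ, so λ = ln 2 / 229 = 0.00302684 per day.
P(X ≤ 200) = 1 − e^(−λ·200) = 1 − e^(−0.60537) ≈ 0.454.

0.454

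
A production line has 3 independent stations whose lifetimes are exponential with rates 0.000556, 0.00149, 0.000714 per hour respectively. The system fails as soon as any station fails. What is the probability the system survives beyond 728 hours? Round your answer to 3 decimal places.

The time to first failure is exponential with rate Σλ = 0.000556 + 0.00149 + 0.000714 = 0.00276.
P(min > 728) = e^(−0.00276·728) = e^(−2.0093) ≈ 0.134.

0.134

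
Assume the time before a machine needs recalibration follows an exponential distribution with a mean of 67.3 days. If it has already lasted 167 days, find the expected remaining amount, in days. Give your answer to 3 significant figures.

67.3

The rate is λ = 1/67.3 = 0.0148588 per day.
By memorylessness, the remaining amount past any threshold is again Exp(λ) with mean 1/λ = 67.3 days.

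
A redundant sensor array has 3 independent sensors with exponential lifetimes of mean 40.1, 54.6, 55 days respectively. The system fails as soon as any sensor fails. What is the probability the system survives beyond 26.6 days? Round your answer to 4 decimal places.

The first failure time is exponential with rate Σλ_i = 1/40.1 + 1/54.6 + 1/55 = 0.0614345 per day.
P(min > 26.6) = e^(−0.0614345·26.6) = e^(−1.6342) ≈ 0.1951.

0.1951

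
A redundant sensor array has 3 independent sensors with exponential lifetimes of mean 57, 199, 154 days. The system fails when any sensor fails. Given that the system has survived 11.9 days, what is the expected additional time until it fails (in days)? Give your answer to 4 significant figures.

34.41

First-failure rate Σλ = 1/57 + 1/199 + 1/154 = 0.0290625.
By memorylessness the expected residual is 1/Σλ = 34.4086 days, regardless of the 11.9 already elapsed.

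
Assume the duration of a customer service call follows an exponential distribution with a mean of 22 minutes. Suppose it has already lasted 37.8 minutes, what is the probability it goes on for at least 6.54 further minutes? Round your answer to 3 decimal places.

0.743

The rate is λ = 1/22 = 0.0454545 per minute.
P(X > s+t | X > s) = e^(−λ(s+t))/e^(−λs) = e^(−λt), independent of s = 37.8.
P(X > 6.54) = e^(−0.29727) ≈ 0.743.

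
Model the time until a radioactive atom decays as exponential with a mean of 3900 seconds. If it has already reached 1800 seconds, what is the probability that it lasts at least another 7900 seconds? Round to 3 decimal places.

The rate is λ = 1/3900 = 0.00025641 per second.
The exponential is memoryless, so the remaining time is again Exp(λ): the condition X > 1800 is irrelevant.
P(X > 7900) = e^(−2.0256) ≈ 0.132.

0.132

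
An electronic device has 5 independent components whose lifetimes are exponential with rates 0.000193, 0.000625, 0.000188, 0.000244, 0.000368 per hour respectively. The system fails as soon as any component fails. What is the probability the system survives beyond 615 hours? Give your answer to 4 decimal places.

0.3697

The time to first failure is exponential with rate Σλ = 0.000193 + 0.000625 + 0.000188 + 0.000244 + 0.000368 = 0.001618.
P(min > 615) = e^(−0.001618·615) = e^(−0.99507) ≈ 0.3697.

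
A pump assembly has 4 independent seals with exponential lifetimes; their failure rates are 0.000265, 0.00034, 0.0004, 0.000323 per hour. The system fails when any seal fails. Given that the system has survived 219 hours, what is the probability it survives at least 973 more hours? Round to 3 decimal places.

0.275

Time to first failure ~ Exp(Σλ) with Σλ = 0.001328.
By memorylessness, P(T > 219+973 | T > 219) = P(T > 973) = e^(−0.001328·973) ≈ 0.275.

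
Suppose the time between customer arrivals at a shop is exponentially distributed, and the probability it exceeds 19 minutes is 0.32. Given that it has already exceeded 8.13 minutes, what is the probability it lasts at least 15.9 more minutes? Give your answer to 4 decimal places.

From e^(−λ·19) = 0.32, λ = −ln(0.32)/19 = 0.0599702.
Memoryless: P(X > 8.13+15.9 | X > 8.13) = P(X > 15.9) = e^(−0.0599702·15.9) ≈ 0.3854.

0.3854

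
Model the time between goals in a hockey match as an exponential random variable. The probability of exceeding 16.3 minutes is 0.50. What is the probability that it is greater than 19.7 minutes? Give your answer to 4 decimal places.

0.4327

e^(−λ·16.3) = 0.50 ⇒ λ = −ln(0.50)/16.3 = 0.0425244.
P(X > 19.7) = e^(−0.0425244·19.7) = e^(−0.83773) ≈ 0.4327.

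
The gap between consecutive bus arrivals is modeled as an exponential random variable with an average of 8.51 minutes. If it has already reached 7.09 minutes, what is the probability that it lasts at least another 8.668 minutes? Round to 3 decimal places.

0.361

The rate is λ = 1/8.51 = 0.117509 per minute.
The exponential is memoryless, so the remaining time is again Exp(λ): the condition X > 7.09 is irrelevant.
P(X > 8.668) = e^(−1.0186) ≈ 0.361.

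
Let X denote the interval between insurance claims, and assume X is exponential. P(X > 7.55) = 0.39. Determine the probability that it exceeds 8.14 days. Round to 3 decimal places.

0.362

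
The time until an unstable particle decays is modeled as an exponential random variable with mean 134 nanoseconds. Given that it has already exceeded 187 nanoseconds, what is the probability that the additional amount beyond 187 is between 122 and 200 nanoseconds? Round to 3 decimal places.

0.178

The rate is λ = 1/134 = 0.00746269 per nanosecond.
Memoryless: the residual past 187 is again Exp(λ).
P(122 < residual < 200) = e^(−λ·122) − e^(−λ·200) = 0.40234 − 0.22480 ≈ 0.178.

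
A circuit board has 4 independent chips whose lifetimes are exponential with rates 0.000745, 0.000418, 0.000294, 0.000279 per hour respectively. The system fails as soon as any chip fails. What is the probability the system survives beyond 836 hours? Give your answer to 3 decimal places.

0.234

The time to first failure is exponential with rate Σλ = 0.000745 + 0.000418 + 0.000294 + 0.000279 = 0.001736.
P(min > 836) = e^(−0.001736·836) = e^(−1.4513) ≈ 0.234.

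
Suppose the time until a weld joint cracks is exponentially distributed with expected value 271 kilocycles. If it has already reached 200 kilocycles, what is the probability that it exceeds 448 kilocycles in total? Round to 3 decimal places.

0.400

The rate is λ = 1/271 = 0.00369004 per kilocycle.
The exponential is memoryless, so the remaining time is again Exp(λ): the condition X > 200 is irrelevant.
P(X > 248) = e^(−0.91513) ≈ 0.400.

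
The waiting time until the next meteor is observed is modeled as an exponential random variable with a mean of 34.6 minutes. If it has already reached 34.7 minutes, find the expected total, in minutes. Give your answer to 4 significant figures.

69.30

The rate is λ = 1/34.6 = 0.0289017 per minute.
By memorylessness, E[X | X > 34.7] = 34.7 + 1/λ = 34.7 + 34.6 = 69.3 minutes.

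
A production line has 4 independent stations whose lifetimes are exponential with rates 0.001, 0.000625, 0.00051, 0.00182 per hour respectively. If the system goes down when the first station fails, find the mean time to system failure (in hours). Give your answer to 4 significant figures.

252.8

The time to first failure is exponential with rate Σλ = 0.001 + 0.000625 + 0.00051 + 0.00182 = 0.003955.
E[min] = 1/Σλ = 1/0.003955 = 252.845 hours.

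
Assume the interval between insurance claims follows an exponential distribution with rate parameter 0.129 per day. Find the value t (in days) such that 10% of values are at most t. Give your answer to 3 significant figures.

0.817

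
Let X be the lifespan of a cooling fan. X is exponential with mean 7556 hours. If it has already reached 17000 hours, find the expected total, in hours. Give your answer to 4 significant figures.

The rate is λ = 1/7556 = 0.000132345 per hour.
By memorylessness, E[X | X > 17000] = 17000 + 1/λ = 17000 + 7556 = 24556 hours.

24560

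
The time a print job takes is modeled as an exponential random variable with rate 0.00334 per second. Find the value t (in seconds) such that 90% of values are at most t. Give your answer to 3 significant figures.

689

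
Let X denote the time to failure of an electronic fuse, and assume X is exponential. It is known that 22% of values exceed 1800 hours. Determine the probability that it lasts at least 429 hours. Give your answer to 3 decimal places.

0.697

e^(−λ·1800) = 0.22 ⇒ λ = −ln(0.22)/1800 = 0.000841182.
P(X > 429) = e^(−0.000841182·429) = e^(−0.36087) ≈ 0.697.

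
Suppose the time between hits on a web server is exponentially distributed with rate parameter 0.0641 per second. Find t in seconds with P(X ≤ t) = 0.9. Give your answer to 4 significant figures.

35.92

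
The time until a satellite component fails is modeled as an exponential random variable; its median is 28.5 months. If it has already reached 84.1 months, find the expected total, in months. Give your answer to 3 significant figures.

125

For an exponential, median = ln(2)/λ, so λ = ln 2 / 28.5 = 0.024321 per month.
By memorylessness, E[X | X > 84.1] = 84.1 + 1/λ = 84.1 + 41.1168 = 125.217 months.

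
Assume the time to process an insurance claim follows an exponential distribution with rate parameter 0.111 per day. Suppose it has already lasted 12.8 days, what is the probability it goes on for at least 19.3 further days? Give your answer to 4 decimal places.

The exponential is memoryless, so the remaining time is again Exp(λ): the condition X > 12.8 is irrelevant.
P(X > 19.3) = e^(−2.1423) ≈ 0.1174.

0.1174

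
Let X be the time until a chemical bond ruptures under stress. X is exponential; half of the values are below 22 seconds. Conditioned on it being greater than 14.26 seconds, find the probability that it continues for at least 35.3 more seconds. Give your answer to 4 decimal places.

For an exponential, median = ln(2)/λ, so λ = ln 2 / 22 = 0.0315067 per second.
The exponential is memoryless, so the remaining time is again Exp(λ): the condition X > 14.26 is irrelevant.
P(X > 35.3) = e^(−1.1122) ≈ 0.3288.

0.3288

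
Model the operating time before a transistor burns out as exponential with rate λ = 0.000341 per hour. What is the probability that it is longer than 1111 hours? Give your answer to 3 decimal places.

0.685

P(X > 1111) = e^(−λ·1111) = e^(−0.37885) ≈ 0.685.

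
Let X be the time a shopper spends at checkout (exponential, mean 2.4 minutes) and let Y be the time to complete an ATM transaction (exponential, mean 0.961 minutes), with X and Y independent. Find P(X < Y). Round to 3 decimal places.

λ_1 = 1/2.4 = 0.416667, λ_2 = 1/0.961 = 1.04058.
For independent exponentials, P(X < Y) = λ_1/(λ_1+λ_2) = 0.416667/1.45725 ≈ 0.286.

0.286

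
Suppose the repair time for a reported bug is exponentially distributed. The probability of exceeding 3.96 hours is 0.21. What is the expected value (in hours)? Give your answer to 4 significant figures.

2.537

e^(−λ·3.96) = 0.21 ⇒ λ = −ln(0.21)/3.96 = 0.394103.
Mean = 1/λ = 2.53741 hours.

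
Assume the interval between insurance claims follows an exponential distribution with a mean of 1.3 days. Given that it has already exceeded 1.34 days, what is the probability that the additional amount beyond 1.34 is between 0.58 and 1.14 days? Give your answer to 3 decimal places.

0.224

The rate is λ = 1/1.3 = 0.769231 per day.
Memoryless: the residual past 1.34 is again Exp(λ).
P(0.58 < residual < 1.14) = e^(−λ·0.58) − e^(−λ·1.14) = 0.64009 − 0.41606 ≈ 0.224.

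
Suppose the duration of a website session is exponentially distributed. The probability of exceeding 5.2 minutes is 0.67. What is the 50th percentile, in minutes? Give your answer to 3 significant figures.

e^(−λ·5.2) = 0.67 ⇒ λ = −ln(0.67)/5.2 = 0.0770149.
50th percentile: 1 − e^(−λt) = 0.5, t = −ln(0.5)/λ = 9.00017 minutes.

9.00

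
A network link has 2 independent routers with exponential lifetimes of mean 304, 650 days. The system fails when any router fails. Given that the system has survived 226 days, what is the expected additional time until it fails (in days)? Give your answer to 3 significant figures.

207

First-failure rate Σλ = 1/304 + 1/650 = 0.00482794.
By memorylessness the expected residual is 1/Σλ = 207.128 days, regardless of the 226 already elapsed.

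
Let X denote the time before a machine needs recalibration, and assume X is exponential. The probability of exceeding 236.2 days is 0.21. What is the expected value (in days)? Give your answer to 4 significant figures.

151.3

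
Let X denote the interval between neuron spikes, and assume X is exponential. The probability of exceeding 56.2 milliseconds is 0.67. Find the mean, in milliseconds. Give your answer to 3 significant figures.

140

e^(−λ·56.2) = 0.67 ⇒ λ = −ln(0.67)/56.2 = 0.00712594.
Mean = 1/λ = 140.332 milliseconds.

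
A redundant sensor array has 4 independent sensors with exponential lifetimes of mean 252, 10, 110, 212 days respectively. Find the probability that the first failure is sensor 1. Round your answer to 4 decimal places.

0.0337

Rates: λ_i = 1/mean_i → 0.00396825, 0.1, 0.00909091, 0.00471698; Σλ = 0.117776.
P(sensor 1 first) = λ_1/Σλ = 0.00396825/0.117776 ≈ 0.0337.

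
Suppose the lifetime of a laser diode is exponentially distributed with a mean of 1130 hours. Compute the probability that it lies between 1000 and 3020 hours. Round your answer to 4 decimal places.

0.3437

The rate is λ = 1/1130 = 0.000884956 per hour.
P(1000 < X < 3020) = e^(−λ·1000) − e^(−λ·3020) = 0.41273 − 0.06907 ≈ 0.3437.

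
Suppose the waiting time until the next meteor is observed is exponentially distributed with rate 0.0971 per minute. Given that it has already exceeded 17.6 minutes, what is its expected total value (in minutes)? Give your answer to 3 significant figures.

27.9

By memorylessness, E[X | X > 17.6] = 17.6 + 1/λ = 17.6 + 10.2987 = 27.8987 minutes.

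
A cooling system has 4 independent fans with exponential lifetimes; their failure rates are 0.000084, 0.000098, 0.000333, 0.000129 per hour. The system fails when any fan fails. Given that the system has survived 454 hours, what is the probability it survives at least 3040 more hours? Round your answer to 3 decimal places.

0.141

Time to first failure ~ Exp(Σλ) with Σλ = 0.000644.
By memorylessness, P(T > 454+3040 | T > 454) = P(T > 3040) = e^(−0.000644·3040) ≈ 0.141.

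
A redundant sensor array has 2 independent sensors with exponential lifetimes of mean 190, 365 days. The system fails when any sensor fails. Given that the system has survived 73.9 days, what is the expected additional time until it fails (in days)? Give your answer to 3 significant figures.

125

First-failure rate Σλ = 1/190 + 1/365 = 0.00800288.
By memorylessness the expected residual is 1/Σλ = 124.955 days, regardless of the 73.9 already elapsed.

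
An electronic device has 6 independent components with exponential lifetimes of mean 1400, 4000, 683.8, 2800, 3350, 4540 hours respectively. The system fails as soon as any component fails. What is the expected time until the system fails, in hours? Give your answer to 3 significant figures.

303

The first failure time is exponential with rate Σλ_i = 1/1400 + 1/4000 + 1/683.8 + 1/2800 + 1/3350 + 1/4540 = 0.00330262 per hour.
E[min] = 1/Σλ = 1/0.00330262 = 302.79 hours.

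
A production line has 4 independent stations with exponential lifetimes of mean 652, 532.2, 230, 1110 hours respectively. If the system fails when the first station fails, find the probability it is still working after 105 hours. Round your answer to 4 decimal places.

The first failure time is exponential with rate Σλ_i = 1/652 + 1/532.2 + 1/230 + 1/1110 = 0.00866146 per hour.
P(min > 105) = e^(−0.00866146·105) = e^(−0.90945) ≈ 0.4027.

0.4027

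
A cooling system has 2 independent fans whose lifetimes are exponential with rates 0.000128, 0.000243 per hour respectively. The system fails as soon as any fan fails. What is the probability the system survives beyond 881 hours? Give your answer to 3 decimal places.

0.721

The time to first failure is exponential with rate Σλ = 0.000128 + 0.000243 = 0.000371.
P(min > 881) = e^(−0.000371·881) = e^(−0.32685) ≈ 0.721.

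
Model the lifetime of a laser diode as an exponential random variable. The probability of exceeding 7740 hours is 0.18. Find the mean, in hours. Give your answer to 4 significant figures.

e^(−λ·7740) = 0.18 ⇒ λ = −ln(0.18)/7740 = 0.00022155.
Mean = 1/λ = 4513.65 hours.

4514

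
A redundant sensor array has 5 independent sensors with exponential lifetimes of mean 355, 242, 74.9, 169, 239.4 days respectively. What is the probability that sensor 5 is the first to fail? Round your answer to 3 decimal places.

Rates: λ_i = 1/mean_i → 0.0028169, 0.00413223, 0.0133511, 0.00591716, 0.00417711; Σλ = 0.0303945.
P(sensor 5 first) = λ_5/Σλ = 0.00417711/0.0303945 ≈ 0.137.

0.137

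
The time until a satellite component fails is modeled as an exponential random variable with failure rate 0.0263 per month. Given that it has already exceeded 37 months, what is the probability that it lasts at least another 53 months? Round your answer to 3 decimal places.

The exponential is memoryless, so the remaining time is again Exp(λ): the condition X > 37 is irrelevant.
P(X > 53) = e^(−1.3939) ≈ 0.248.

0.248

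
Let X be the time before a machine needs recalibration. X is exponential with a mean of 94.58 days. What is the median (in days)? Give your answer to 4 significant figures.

65.56

The rate is λ = 1/94.58 = 0.0105731 per day.
Set 1 − e^(−λt) = 0.5, so t = −ln(0.5)/λ = 0.69315/0.0105731 ≈ 65.5579 days.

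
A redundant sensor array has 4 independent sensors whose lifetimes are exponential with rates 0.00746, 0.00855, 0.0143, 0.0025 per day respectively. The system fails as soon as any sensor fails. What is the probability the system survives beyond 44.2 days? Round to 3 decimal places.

The time to first failure is exponential with rate Σλ = 0.00746 + 0.00855 + 0.0143 + 0.0025 = 0.03281.
P(min > 44.2) = e^(−0.03281·44.2) = e^(−1.4502) ≈ 0.235.

0.235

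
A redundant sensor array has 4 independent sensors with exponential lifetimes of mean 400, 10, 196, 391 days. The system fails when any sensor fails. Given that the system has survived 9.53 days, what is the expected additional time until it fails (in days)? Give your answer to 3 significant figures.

First-failure rate Σλ = 1/400 + 1/10 + 1/196 + 1/391 = 0.11016.
By memorylessness the expected residual is 1/Σλ = 9.07774 days, regardless of the 9.53 already elapsed.

9.08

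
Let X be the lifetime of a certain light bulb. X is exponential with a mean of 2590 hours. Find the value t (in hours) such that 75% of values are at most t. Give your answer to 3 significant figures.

The rate is λ = 1/2590 = 0.0003861 per hour.
Set 1 − e^(−λt) = 0.75, so t = −ln(0.25)/λ = 1.3863/0.0003861 ≈ 3590.5 hours.

3590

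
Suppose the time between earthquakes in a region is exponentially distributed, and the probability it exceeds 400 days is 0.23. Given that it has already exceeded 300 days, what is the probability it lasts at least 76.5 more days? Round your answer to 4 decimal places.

From e^(−λ·400) = 0.23, λ = −ln(0.23)/400 = 0.00367419.
Memoryless: P(X > 300+76.5 | X > 300) = P(X > 76.5) = e^(−0.00367419·76.5) ≈ 0.7550.

0.7550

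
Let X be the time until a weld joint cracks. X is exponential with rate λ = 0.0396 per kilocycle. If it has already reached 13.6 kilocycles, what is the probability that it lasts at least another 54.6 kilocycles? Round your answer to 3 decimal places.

0.115

By the memoryless property, P(X > 13.6+54.6 | X > 13.6) = P(X > 54.6).
P(X > 54.6) = e^(−2.1622) ≈ 0.115.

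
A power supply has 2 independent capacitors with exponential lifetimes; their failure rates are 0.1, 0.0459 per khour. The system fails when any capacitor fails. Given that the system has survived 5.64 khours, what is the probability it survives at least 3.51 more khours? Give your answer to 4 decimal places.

0.5992

Time to first failure ~ Exp(Σλ) with Σλ = 0.1459.
By memorylessness, P(T > 5.64+3.51 | T > 5.64) = P(T > 3.51) = e^(−0.1459·3.51) ≈ 0.5992.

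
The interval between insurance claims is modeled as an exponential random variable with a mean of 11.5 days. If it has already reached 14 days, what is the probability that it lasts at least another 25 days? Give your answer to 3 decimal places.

The rate is λ = 1/11.5 = 0.0869565 per day.
P(X > s+t | X > s) = e^(−λ(s+t))/e^(−λs) = e^(−λt), independent of s = 14.
P(X > 25) = e^(−2.1739) ≈ 0.114.

0.114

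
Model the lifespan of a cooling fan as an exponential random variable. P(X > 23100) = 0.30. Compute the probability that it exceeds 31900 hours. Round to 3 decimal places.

e^(−λ·23100) = 0.30 ⇒ λ = −ln(0.30)/23100 = 0.00005212.
P(X > 31900) = e^(−0.00005212·31900) = e^(−1.6626) ≈ 0.190.

0.190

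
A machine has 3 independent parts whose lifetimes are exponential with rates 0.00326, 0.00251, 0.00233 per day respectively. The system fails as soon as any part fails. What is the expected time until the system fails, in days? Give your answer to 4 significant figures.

123.5

The time to first failure is exponential with rate Σλ = 0.00326 + 0.00251 + 0.00233 = 0.0081.
E[min] = 1/Σλ = 1/0.0081 = 123.457 days.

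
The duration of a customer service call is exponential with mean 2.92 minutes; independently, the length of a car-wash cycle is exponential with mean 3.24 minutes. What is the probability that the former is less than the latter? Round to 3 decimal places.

0.526

λ_1 = 1/2.92 = 0.342466, λ_2 = 1/3.24 = 0.308642.
For independent exponentials, P(the former < the latter) = λ_1/(λ_1+λ_2) = 0.342466/0.651108 ≈ 0.526.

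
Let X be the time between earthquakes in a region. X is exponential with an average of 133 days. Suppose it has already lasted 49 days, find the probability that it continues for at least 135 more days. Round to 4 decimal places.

The rate is λ = 1/133 = 0.0075188 per day.
By the memoryless property, P(X > 49+135 | X > 49) = P(X > 135).
P(X > 135) = e^(−1.015) ≈ 0.3624.

0.3624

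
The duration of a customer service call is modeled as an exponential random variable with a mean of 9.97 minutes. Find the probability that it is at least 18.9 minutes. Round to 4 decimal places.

The rate is λ = 1/9.97 = 0.100301 per minute.
P(X > 18.9) = e^(−λ·18.9) = e^(−1.8957) ≈ 0.1502.

0.1502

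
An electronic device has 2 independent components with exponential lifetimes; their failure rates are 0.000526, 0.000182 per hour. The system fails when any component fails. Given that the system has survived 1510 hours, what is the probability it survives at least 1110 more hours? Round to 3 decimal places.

0.456

Time to first failure ~ Exp(Σλ) with Σλ = 0.000708.
By memorylessness, P(T > 1510+1110 | T > 1510) = P(T > 1110) = e^(−0.000708·1110) ≈ 0.456.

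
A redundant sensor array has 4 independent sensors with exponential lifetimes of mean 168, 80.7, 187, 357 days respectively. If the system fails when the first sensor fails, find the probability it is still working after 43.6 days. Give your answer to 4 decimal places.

0.3150

The first failure time is exponential with rate Σλ_i = 1/168 + 1/80.7 + 1/187 + 1/357 = 0.0264927 per day.
P(min > 43.6) = e^(−0.0264927·43.6) = e^(−1.1551) ≈ 0.3150.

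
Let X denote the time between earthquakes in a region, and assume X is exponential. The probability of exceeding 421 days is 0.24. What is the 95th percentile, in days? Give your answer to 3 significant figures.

884

e^(−λ·421) = 0.24 ⇒ λ = −ln(0.24)/421 = 0.00338983.
95th percentile: 1 − e^(−λt) = 0.95, t = −ln(0.05)/λ = 883.742 days.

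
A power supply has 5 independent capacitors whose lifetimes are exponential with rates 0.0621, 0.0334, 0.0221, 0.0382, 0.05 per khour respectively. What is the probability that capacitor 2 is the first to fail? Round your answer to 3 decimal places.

The time to first failure is exponential with rate Σλ = 0.0621 + 0.0334 + 0.0221 + 0.0382 + 0.05 = 0.2058.
P(capacitor 2 first) = λ_2/Σλ = 0.0334/0.2058 ≈ 0.162.

0.162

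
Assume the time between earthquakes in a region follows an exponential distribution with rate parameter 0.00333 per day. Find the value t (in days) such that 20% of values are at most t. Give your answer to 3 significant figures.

67.0

Set 1 − e^(−λt) = 0.2, so t = −ln(0.8)/λ = 0.22314/0.00333 ≈ 67.0101 days.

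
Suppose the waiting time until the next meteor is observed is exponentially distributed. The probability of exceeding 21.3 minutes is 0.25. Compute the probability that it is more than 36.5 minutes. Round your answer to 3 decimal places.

e^(−λ·21.3) = 0.25 ⇒ λ = −ln(0.25)/21.3 = 0.0650842.
P(X > 36.5) = e^(−0.0650842·36.5) = e^(−2.3756) ≈ 0.093.

0.093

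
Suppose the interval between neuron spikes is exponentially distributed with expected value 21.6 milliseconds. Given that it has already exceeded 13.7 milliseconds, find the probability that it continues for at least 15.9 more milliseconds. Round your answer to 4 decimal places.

0.4790

The rate is λ = 1/21.6 = 0.0462963 per millisecond.
P(X > s+t | X > s) = e^(−λ(s+t))/e^(−λs) = e^(−λt), independent of s = 13.7.
P(X > 15.9) = e^(−0.73611) ≈ 0.4790.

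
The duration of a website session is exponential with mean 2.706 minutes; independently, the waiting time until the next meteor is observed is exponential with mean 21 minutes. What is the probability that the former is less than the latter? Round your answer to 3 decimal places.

λ_1 = 1/2.706 = 0.369549, λ_2 = 1/21 = 0.047619.
For independent exponentials, P(the former < the latter) = λ_1/(λ_1+λ_2) = 0.369549/0.417168 ≈ 0.886.

0.886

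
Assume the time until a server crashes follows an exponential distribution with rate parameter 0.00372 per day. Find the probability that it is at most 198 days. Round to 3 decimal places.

0.521

P(X ≤ 198) = 1 − e^(−λ·198) = 1 − e^(−0.73656) ≈ 0.521.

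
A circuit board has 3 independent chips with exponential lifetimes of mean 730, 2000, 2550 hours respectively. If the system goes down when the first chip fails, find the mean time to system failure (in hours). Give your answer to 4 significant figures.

442.1

The first failure time is exponential with rate Σλ_i = 1/730 + 1/2000 + 1/2550 = 0.00226202 per hour.
E[min] = 1/Σλ = 1/0.00226202 = 442.083 hours.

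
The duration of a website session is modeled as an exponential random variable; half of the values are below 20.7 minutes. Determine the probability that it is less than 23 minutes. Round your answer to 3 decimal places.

0.537

For an exponential, median = ln(2)/λ, so λ = ln 2 / 20.7 = 0.0334854 per minute.
P(X ≤ 23) = 1 − e^(−λ·23) = 1 − e^(−0.77016) ≈ 0.537.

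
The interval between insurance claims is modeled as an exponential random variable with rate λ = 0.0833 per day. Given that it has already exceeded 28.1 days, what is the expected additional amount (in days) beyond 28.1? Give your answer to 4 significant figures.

By memorylessness, the remaining amount past any threshold is again Exp(λ) with mean 1/λ = 12.0048 days.

12.00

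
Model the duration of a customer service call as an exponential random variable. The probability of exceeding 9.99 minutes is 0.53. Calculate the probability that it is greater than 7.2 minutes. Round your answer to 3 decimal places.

e^(−λ·9.99) = 0.53 ⇒ λ = −ln(0.53)/9.99 = 0.0635514.
P(X > 7.2) = e^(−0.0635514·7.2) = e^(−0.45757) ≈ 0.633.

0.633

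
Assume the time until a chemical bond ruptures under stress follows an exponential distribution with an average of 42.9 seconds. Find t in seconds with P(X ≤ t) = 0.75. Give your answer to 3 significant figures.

The rate is λ = 1/42.9 = 0.02331 per second.
Set 1 − e^(−λt) = 0.75, so t = −ln(0.25)/λ = 1.3863/0.02331 ≈ 59.472 seconds.

59.5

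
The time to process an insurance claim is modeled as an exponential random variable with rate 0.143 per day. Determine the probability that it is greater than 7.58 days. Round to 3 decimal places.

P(X > 7.58) = e^(−λ·7.58) = e^(−1.0839) ≈ 0.338.

0.338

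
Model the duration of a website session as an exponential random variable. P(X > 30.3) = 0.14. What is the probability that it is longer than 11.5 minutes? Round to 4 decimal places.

e^(−λ·30.3) = 0.14 ⇒ λ = −ln(0.14)/30.3 = 0.0648882.
P(X > 11.5) = e^(−0.0648882·11.5) = e^(−0.74621) ≈ 0.4742.

0.4742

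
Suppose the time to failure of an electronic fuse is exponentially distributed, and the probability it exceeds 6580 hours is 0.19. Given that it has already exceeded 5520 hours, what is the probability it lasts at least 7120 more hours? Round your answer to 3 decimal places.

0.166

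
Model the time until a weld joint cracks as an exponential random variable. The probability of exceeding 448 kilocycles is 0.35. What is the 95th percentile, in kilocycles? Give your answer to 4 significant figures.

1278

e^(−λ·448) = 0.35 ⇒ λ = −ln(0.35)/448 = 0.00234335.
95th percentile: 1 − e^(−λt) = 0.95, t = −ln(0.05)/λ = 1278.4 kilocycles.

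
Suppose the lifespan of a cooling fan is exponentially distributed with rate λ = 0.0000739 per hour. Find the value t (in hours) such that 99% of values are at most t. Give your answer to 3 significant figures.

62300

Set 1 − e^(−λt) = 0.99, so t = −ln(0.01)/λ = 4.6052/0.0000739 ≈ 62316.2 hours.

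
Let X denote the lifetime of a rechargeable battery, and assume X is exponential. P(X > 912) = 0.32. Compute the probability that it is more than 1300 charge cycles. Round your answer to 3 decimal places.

e^(−λ·912) = 0.32 ⇒ λ = −ln(0.32)/912 = 0.00124938.
P(X > 1300) = e^(−0.00124938·1300) = e^(−1.6242) ≈ 0.197.

0.197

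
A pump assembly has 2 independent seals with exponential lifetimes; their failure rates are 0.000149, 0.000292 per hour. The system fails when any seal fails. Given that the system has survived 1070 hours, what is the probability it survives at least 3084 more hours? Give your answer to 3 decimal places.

Time to first failure ~ Exp(Σλ) with Σλ = 0.000441.
By memorylessness, P(T > 1070+3084 | T > 1070) = P(T > 3084) = e^(−0.000441·3084) ≈ 0.257.

0.257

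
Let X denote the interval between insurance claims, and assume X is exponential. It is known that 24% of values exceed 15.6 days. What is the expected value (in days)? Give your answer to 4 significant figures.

e^(−λ·15.6) = 0.24 ⇒ λ = −ln(0.24)/15.6 = 0.0914818.
Mean = 1/λ = 10.9311 days.

10.93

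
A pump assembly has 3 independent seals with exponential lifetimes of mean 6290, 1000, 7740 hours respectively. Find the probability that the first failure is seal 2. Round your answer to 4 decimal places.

0.7763

Rates: λ_i = 1/mean_i → 0.000158983, 0.001, 0.000129199; Σλ = 0.00128818.
P(seal 2 first) = λ_2/Σλ = 0.001/0.00128818 ≈ 0.7763.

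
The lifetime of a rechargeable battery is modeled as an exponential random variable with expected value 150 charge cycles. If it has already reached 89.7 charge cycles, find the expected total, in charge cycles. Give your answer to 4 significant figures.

The rate is λ = 1/150 = 0.00666667 per charge cycle.
By memorylessness, E[X | X > 89.7] = 89.7 + 1/λ = 89.7 + 150 = 239.7 charge cycles.

239.7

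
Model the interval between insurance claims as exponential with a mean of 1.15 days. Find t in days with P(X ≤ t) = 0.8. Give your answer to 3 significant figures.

The rate is λ = 1/1.15 = 0.869565 per day.
Set 1 − e^(−λt) = 0.8, so t = −ln(0.2)/λ = 1.6094/0.869565 ≈ 1.85085 days.

1.85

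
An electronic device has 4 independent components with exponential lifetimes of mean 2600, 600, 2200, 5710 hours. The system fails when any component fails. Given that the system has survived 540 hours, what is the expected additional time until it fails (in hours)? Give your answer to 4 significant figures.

373.0

First-failure rate Σλ = 1/2600 + 1/600 + 1/2200 + 1/5710 = 0.00268096.
By memorylessness the expected residual is 1/Σλ = 373.001 hours, regardless of the 540 already elapsed.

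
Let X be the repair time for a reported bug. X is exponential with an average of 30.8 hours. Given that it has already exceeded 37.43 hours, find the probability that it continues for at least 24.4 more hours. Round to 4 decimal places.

The rate is λ = 1/30.8 = 0.0324675 per hour.
P(X > s+t | X > s) = e^(−λ(s+t))/e^(−λs) = e^(−λt), independent of s = 37.43.
P(X > 24.4) = e^(−0.79221) ≈ 0.4528.

0.4528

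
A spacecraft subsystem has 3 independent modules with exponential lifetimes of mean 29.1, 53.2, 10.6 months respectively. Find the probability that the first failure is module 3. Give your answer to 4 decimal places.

Rates: λ_i = 1/mean_i → 0.0343643, 0.018797, 0.0943396; Σλ = 0.147501.
P(module 3 first) = λ_3/Σλ = 0.0943396/0.147501 ≈ 0.6396.

0.6396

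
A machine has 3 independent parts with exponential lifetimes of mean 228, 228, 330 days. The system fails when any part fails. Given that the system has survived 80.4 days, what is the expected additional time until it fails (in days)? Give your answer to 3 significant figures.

First-failure rate Σλ = 1/228 + 1/228 + 1/330 = 0.0118022.
By memorylessness the expected residual is 1/Σλ = 84.7297 days, regardless of the 80.4 already elapsed.

84.7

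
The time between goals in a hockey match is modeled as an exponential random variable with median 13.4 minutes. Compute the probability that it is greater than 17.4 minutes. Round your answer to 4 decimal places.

For an exponential, median = ln(2)/λ, so λ = ln 2 / 13.4 = 0.0517274 per minute.
P(X > 17.4) = e^(−λ·17.4) = e^(−0.90006) ≈ 0.4065.

0.4065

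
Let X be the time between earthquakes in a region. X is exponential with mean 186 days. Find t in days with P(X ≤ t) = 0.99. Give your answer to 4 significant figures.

856.6

The rate is λ = 1/186 = 0.00537634 per day.
Set 1 − e^(−λt) = 0.99, so t = −ln(0.01)/λ = 4.6052/0.00537634 ≈ 856.562 days.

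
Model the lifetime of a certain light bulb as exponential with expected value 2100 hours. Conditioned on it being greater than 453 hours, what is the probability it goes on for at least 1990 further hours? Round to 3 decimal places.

0.388

The rate is λ = 1/2100 = 0.00047619 per hour.
The exponential is memoryless, so the remaining time is again Exp(λ): the condition X > 453 is irrelevant.
P(X > 1990) = e^(−0.94762) ≈ 0.388.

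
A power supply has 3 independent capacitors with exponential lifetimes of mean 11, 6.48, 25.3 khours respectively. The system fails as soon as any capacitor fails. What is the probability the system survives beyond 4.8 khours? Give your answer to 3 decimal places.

The first failure time is exponential with rate Σλ_i = 1/11 + 1/6.48 + 1/25.3 = 0.284756 per khour.
P(min > 4.8) = e^(−0.284756·4.8) = e^(−1.3668) ≈ 0.255.

0.255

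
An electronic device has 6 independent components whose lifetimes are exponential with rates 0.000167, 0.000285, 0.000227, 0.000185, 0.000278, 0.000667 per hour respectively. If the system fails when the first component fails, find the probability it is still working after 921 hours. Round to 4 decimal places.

0.1890

The time to first failure is exponential with rate Σλ = 0.000167 + 0.000285 + 0.000227 + 0.000185 + 0.000278 + 0.000667 = 0.001809.
P(min > 921) = e^(−0.001809·921) = e^(−1.6661) ≈ 0.1890.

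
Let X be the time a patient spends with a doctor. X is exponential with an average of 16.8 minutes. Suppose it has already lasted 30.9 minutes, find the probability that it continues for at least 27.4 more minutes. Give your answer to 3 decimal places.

0.196

The rate is λ = 1/16.8 = 0.0595238 per minute.
By the memoryless property, P(X > 30.9+27.4 | X > 30.9) = P(X > 27.4).
P(X > 27.4) = e^(−1.631) ≈ 0.196.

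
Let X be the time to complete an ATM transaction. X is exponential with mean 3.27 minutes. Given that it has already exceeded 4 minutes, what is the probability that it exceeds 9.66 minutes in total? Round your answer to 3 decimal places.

0.177

The rate is λ = 1/3.27 = 0.30581 per minute.
P(X > s+t | X > s) = e^(−λ(s+t))/e^(−λs) = e^(−λt), independent of s = 4.
P(X > 5.66) = e^(−1.7309) ≈ 0.177.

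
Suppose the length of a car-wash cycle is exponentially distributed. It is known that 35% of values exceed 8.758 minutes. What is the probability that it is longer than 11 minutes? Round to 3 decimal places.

0.268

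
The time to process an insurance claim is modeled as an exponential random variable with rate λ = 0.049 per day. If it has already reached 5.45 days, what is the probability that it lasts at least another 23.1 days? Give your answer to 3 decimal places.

By the memoryless property, P(X > 5.45+23.1 | X > 5.45) = P(X > 23.1).
P(X > 23.1) = e^(−1.1319) ≈ 0.322.

0.322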